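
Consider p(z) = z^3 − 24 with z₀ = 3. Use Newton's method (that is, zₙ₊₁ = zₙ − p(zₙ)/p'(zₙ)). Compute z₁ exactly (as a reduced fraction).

26/9

p'(z) = 3z^2.
p(3) = 3, p'(3) = 27, so z₁ = 3 − 3/27 = 26/9.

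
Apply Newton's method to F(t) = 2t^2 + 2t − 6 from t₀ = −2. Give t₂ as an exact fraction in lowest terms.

−76/33

F'(t) = 4t + 2.
F(−2) = −2, F'(−2) = −6, so t₁ = (−2) − (−2)/(−6) = −7/3.
F(−7/3) = 2/9, F'(−7/3) = −22/3, so t₂ = (−7/3) − (2/9)/(−22/3) = −76/33.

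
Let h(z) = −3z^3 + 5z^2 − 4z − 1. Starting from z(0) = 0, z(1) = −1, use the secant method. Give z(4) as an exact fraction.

h(0) = −1, h(−1) = 11. z(2) = (−1) − 11·((−1) − 0)/(11 − (−1)) = −1/12.
h(−1) = 11, h(−1/12) = −121/192. z(3) = (−1/12) − (−121/192)·((−1/12) − (−1))/((−121/192) − 11) = −27/203.
h(−1/12) = −121/192, h(−27/203) = −3115871/8365427. z(4) = (−27/203) − (−3115871/8365427)·((−27/203) − (−1/12))/((−3115871/8365427) − (−121/192)) = −700627/3421235.

−700627/3421235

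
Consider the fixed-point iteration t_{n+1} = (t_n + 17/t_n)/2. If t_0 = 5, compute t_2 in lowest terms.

t_1 = (5 + 17/5)/2 = 21/5.
t_2 = (21/5 + 17/(21/5))/2 = 433/105.

433/105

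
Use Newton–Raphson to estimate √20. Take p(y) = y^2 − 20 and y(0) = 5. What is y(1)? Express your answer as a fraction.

p'(y) = 2y.
p(5) = 5, p'(5) = 10, so y(1) = 5 − 5/10 = 9/2.

9/2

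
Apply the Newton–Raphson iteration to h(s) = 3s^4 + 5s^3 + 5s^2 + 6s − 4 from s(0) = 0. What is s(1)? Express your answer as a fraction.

h'(s) = 12s^3 + 15s^2 + 10s + 6.
h(0) = −4, h'(0) = 6, so s(1) = 0 − (−4)/6 = 2/3.

2/3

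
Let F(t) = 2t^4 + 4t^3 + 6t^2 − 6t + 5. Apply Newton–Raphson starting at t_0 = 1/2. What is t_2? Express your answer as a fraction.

2111933/5341312

F'(t) = 8t^3 + 12t^2 + 12t − 6.
F(1/2) = 33/8, F'(1/2) = 4, so t_1 = (1/2) − (33/8)/4 = −17/32.
F(−17/32) = 4949505/524288, F'(−17/32) = −41729/4096, so t_2 = (−17/32) − (4949505/524288)/(−41729/4096) = 2111933/5341312.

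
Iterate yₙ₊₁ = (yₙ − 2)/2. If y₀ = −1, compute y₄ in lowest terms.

y₁ = ((−1) − 2)/2 = −3/2.
y₂ = ((−3/2) − 2)/2 = −7/4.
y₃ = ((−7/4) − 2)/2 = −15/8.
y₄ = ((−15/8) − 2)/2 = −31/16.

−31/16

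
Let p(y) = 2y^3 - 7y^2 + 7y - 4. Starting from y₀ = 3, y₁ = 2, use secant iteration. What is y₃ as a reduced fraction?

p(3) = 8, p(2) = -2. y₂ = 2 - (-2)·(2 - 3)/((-2) - 8) = 11/5.
p(2) = -2, p(11/5) = -148/125. y₃ = (11/5) - (-148/125)·((11/5) - 2)/((-148/125) - (-2)) = 127/51.

127/51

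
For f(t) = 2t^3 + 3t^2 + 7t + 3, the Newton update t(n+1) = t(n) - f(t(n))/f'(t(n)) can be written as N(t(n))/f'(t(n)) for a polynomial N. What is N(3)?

132

f'(t) = 6t^2 + 6t + 7.
N(t) = t·f'(t) - f(t) = t·(6t^2 + 6t + 7) - (2t^3 + 3t^2 + 7t + 3) = 4t^3 + 3t^2 - 3.
N(3) = 132.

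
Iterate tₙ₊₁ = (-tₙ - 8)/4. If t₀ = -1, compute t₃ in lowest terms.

-103/64

t₁ = (-(-1) - 8)/4 = -7/4.
t₂ = (-(-7/4) - 8)/4 = -25/16.
t₃ = (-(-25/16) - 8)/4 = -103/64.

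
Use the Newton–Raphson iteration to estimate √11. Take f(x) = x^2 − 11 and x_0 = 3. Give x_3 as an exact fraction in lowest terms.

79201/23880

f'(x) = 2x.
f(3) = −2, f'(3) = 6, so x_1 = 3 − (−2)/6 = 10/3.
f(10/3) = 1/9, f'(10/3) = 20/3, so x_2 = (10/3) − (1/9)/(20/3) = 199/60.
f(199/60) = 1/3600, f'(199/60) = 199/30, so x_3 = (199/60) − (1/3600)/(199/30) = 79201/23880.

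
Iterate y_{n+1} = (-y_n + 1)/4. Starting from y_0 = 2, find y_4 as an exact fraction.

53/256

y_1 = (-2 + 1)/4 = -1/4.
y_2 = (-(-1/4) + 1)/4 = 5/16.
y_3 = (-(5/16) + 1)/4 = 11/64.
y_4 = (-(11/64) + 1)/4 = 53/256.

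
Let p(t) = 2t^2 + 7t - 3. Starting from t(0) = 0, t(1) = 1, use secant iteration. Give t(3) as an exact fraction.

11/29

p(0) = -3, p(1) = 6. t(2) = 1 - 6·(1 - 0)/(6 - (-3)) = 1/3.
p(1) = 6, p(1/3) = -4/9. t(3) = (1/3) - (-4/9)·((1/3) - 1)/((-4/9) - 6) = 11/29.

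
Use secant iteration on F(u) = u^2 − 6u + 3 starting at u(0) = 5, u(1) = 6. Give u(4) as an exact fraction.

594/109

F(5) = −2, F(6) = 3. u(2) = 6 − 3·(6 − 5)/(3 − (−2)) = 27/5.
F(6) = 3, F(27/5) = −6/25. u(3) = (27/5) − (−6/25)·((27/5) − 6)/((−6/25) − 3) = 49/9.
F(27/5) = −6/25, F(49/9) = −2/81. u(4) = (49/9) − (−2/81)·((49/9) − (27/5))/((−2/81) − (−6/25)) = 594/109.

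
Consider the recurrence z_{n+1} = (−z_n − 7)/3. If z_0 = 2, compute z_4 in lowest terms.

z_1 = (−2 − 7)/3 = −3.
z_2 = (−(−3) − 7)/3 = −4/3.
z_3 = (−(−4/3) − 7)/3 = −17/9.
z_4 = (−(−17/9) − 7)/3 = −46/27.

−46/27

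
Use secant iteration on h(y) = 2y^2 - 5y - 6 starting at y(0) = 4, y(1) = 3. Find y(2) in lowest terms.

10/3

h(4) = 6, h(3) = -3. y(2) = 3 - (-3)·(3 - 4)/((-3) - 6) = 10/3.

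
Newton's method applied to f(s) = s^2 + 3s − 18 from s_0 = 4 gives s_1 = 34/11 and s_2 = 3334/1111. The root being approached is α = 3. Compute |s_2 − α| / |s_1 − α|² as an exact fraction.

11/101

s_1 − α = 34/11 − 3 = 1/11, so |s_1 − α| = 1/11.
s_2 − α = 3334/1111 − 3 = 1/1111, so |s_2 − α| = 1/1111.
|s_1 − α|² = 1/121.
Ratio = (1/1111) / (1/121) = 11/101.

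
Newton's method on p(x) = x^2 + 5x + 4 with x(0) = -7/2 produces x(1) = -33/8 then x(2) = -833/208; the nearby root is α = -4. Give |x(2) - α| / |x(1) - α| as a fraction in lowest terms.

x(1) - α = -33/8 - (-4) = -33/8 + 4 = -1/8, so |x(1) - α| = 1/8.
x(2) - α = -833/208 - (-4) = -833/208 + 4 = -1/208, so |x(2) - α| = 1/208.
Ratio = (1/208) / (1/8) = 1/26.

1/26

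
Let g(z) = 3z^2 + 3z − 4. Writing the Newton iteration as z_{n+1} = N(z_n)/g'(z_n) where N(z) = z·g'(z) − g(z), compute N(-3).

g'(z) = 6z + 3.
N(z) = z·g'(z) − g(z) = z·(6z + 3) − (3z^2 + 3z − 4) = 3z^2 + 4.
N(-3) = 31.

31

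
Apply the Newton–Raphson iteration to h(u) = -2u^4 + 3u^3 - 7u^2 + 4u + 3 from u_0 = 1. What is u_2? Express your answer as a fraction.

27461/24972

h'(u) = -8u^3 + 9u^2 - 14u + 4.
h(1) = 1, h'(1) = -9, so u_1 = 1 - 1/(-9) = 10/9.
h(10/9) = -857/6561, h'(10/9) = -8324/729, so u_2 = (10/9) - (-857/6561)/(-8324/729) = 27461/24972.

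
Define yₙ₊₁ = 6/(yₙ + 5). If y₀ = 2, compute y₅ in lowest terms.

y₁ = 6/(2 + 5) = 6/7.
y₂ = 6/(6/7 + 5) = 42/41.
y₃ = 6/(42/41 + 5) = 246/247.
y₄ = 6/(246/247 + 5) = 1482/1481.
y₅ = 6/(1482/1481 + 5) = 8886/8887.

8886/8887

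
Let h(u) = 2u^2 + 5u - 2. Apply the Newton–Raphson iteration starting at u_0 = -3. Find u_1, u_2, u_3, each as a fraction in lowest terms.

h'(u) = 4u + 5.
h(-3) = 1, h'(-3) = -7, so u_1 = (-3) - 1/(-7) = -20/7.
h(-20/7) = 2/49, h'(-20/7) = -45/7, so u_2 = (-20/7) - (2/49)/(-45/7) = -898/315.
h(-898/315) = 8/99225, h'(-898/315) = -2017/315, so u_3 = (-898/315) - (8/99225)/(-2017/315) = -1811258/635355.

u_1 = -20/7, u_2 = -898/315, u_3 = -1811258/635355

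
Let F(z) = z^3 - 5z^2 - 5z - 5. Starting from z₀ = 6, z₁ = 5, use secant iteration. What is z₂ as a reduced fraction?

185/31

F(6) = 1, F(5) = -30. z₂ = 5 - (-30)·(5 - 6)/((-30) - 1) = 185/31.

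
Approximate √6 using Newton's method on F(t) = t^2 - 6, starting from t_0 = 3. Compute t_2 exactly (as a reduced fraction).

49/20

F'(t) = 2t.
F(3) = 3, F'(3) = 6, so t_1 = 3 - 3/6 = 5/2.
F(5/2) = 1/4, F'(5/2) = 5, so t_2 = (5/2) - (1/4)/5 = 49/20.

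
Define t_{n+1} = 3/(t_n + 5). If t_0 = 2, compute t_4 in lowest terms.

t_1 = 3/(2 + 5) = 3/7.
t_2 = 3/(3/7 + 5) = 21/38.
t_3 = 3/(21/38 + 5) = 114/211.
t_4 = 3/(114/211 + 5) = 633/1169.

633/1169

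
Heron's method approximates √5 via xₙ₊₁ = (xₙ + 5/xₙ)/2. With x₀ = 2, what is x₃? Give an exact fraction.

51841/23184

x₁ = (2 + 5/2)/2 = 9/4.
x₂ = (9/4 + 5/(9/4))/2 = 161/72.
x₃ = (161/72 + 5/(161/72))/2 = 51841/23184.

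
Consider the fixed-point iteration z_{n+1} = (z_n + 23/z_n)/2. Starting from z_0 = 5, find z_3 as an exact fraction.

2649601/552480

z_1 = (5 + 23/5)/2 = 24/5.
z_2 = (24/5 + 23/(24/5))/2 = 1151/240.
z_3 = (1151/240 + 23/(1151/240))/2 = 2649601/552480.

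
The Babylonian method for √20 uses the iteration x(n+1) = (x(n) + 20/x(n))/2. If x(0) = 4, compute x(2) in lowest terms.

x(1) = (4 + 20/4)/2 = 9/2.
x(2) = (9/2 + 20/(9/2))/2 = 161/36.

161/36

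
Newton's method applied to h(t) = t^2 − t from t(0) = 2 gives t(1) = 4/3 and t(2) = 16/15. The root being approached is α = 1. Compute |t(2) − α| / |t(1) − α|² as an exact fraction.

3/5

t(1) − α = 4/3 − 1 = 1/3, so |t(1) − α| = 1/3.
t(2) − α = 16/15 − 1 = 1/15, so |t(2) − α| = 1/15.
|t(1) − α|² = 1/9.
Ratio = (1/15) / (1/9) = 3/5.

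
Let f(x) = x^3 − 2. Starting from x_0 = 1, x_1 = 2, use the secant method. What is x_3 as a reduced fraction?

f(1) = −1, f(2) = 6. x_2 = 2 − 6·(2 − 1)/(6 − (−1)) = 8/7.
f(2) = 6, f(8/7) = −174/343. x_3 = (8/7) − (−174/343)·((8/7) − 2)/((−174/343) − 6) = 75/62.

75/62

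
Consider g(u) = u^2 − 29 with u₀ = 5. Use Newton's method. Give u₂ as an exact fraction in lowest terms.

727/135

g'(u) = 2u.
g(5) = −4, g'(5) = 10, so u₁ = 5 − (−4)/10 = 27/5.
g(27/5) = 4/25, g'(27/5) = 54/5, so u₂ = (27/5) − (4/25)/(54/5) = 727/135.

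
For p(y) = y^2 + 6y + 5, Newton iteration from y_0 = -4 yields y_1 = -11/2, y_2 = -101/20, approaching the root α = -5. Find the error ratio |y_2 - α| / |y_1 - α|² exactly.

1/5

y_1 - α = -11/2 - (-5) = -11/2 + 5 = -1/2, so |y_1 - α| = 1/2.
y_2 - α = -101/20 - (-5) = -101/20 + 5 = -1/20, so |y_2 - α| = 1/20.
|y_1 - α|² = 1/4.
Ratio = (1/20) / (1/4) = 1/5.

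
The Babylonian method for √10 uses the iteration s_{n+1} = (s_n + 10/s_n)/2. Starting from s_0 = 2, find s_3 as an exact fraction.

s_1 = (2 + 10/2)/2 = 7/2.
s_2 = (7/2 + 10/(7/2))/2 = 89/28.
s_3 = (89/28 + 10/(89/28))/2 = 15761/4984.

15761/4984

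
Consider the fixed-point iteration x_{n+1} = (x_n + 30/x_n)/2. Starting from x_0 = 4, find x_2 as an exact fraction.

1009/184

x_1 = (4 + 30/4)/2 = 23/4.
x_2 = (23/4 + 30/(23/4))/2 = 1009/184.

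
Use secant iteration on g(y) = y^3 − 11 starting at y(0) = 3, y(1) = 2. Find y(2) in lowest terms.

41/19

g(3) = 16, g(2) = −3. y(2) = 2 − (−3)·(2 − 3)/((−3) − 16) = 41/19.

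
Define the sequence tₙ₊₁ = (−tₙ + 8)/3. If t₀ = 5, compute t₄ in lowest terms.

55/27

t₁ = (−5 + 8)/3 = 1.
t₂ = (−1 + 8)/3 = 7/3.
t₃ = (−(7/3) + 8)/3 = 17/9.
t₄ = (−(17/9) + 8)/3 = 55/27.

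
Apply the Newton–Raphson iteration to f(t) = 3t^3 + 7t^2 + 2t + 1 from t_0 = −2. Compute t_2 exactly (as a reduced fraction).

f'(t) = 9t^2 + 14t + 2.
f(−2) = 1, f'(−2) = 10, so t_1 = (−2) − 1/10 = −21/10.
f(−21/10) = −113/1000, f'(−21/10) = 1229/100, so t_2 = (−21/10) − (−113/1000)/(1229/100) = −12848/6145.

−12848/6145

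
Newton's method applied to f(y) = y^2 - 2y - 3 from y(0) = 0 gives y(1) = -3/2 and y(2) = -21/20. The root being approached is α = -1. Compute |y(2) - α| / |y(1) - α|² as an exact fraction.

y(1) - α = -3/2 - (-1) = -3/2 + 1 = -1/2, so |y(1) - α| = 1/2.
y(2) - α = -21/20 - (-1) = -21/20 + 1 = -1/20, so |y(2) - α| = 1/20.
|y(1) - α|² = 1/4.
Ratio = (1/20) / (1/4) = 1/5.

1/5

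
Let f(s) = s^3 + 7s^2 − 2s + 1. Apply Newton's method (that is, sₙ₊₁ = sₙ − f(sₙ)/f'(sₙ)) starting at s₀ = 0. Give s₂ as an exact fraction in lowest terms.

4/23

f'(s) = 3s^2 + 14s − 2.
f(0) = 1, f'(0) = −2, so s₁ = 0 − 1/(−2) = 1/2.
f(1/2) = 15/8, f'(1/2) = 23/4, so s₂ = (1/2) − (15/8)/(23/4) = 4/23.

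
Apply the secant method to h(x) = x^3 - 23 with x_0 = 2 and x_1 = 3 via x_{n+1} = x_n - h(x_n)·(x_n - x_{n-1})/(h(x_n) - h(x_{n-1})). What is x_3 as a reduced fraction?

25793/9079

h(2) = -15, h(3) = 4. x_2 = 3 - 4·(3 - 2)/(4 - (-15)) = 53/19.
h(3) = 4, h(53/19) = -8880/6859. x_3 = (53/19) - (-8880/6859)·((53/19) - 3)/((-8880/6859) - 4) = 25793/9079.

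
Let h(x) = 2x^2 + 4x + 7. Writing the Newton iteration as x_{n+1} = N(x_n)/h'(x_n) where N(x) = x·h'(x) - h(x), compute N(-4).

h'(x) = 4x + 4.
N(x) = x·h'(x) - h(x) = x·(4x + 4) - (2x^2 + 4x + 7) = 2x^2 - 7.
N(-4) = 25.

25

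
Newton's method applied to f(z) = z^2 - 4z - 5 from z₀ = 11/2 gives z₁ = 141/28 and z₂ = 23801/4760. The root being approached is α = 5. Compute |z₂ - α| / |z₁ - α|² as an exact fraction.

z₁ - α = 141/28 - 5 = 1/28, so |z₁ - α| = 1/28.
z₂ - α = 23801/4760 - 5 = 1/4760, so |z₂ - α| = 1/4760.
|z₁ - α|² = 1/784.
Ratio = (1/4760) / (1/784) = 14/85.

14/85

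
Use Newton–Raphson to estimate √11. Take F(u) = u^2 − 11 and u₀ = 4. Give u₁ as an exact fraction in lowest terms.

27/8

F'(u) = 2u.
F(4) = 5, F'(4) = 8, so u₁ = 4 − 5/8 = 27/8.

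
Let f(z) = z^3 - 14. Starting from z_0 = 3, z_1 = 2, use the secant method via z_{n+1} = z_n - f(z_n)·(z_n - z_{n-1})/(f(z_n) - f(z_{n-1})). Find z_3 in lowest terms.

f(3) = 13, f(2) = -6. z_2 = 2 - (-6)·(2 - 3)/((-6) - 13) = 44/19.
f(2) = -6, f(44/19) = -10842/6859. z_3 = (44/19) - (-10842/6859)·((44/19) - 2)/((-10842/6859) - (-6)) = 2045/842.

2045/842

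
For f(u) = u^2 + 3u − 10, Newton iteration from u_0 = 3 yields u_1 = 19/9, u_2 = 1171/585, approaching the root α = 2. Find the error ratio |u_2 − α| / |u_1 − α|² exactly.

u_1 − α = 19/9 − 2 = 1/9, so |u_1 − α| = 1/9.
u_2 − α = 1171/585 − 2 = 1/585, so |u_2 − α| = 1/585.
|u_1 − α|² = 1/81.
Ratio = (1/585) / (1/81) = 9/65.

9/65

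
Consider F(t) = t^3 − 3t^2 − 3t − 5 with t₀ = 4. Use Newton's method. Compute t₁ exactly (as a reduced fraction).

F'(t) = 3t^2 − 6t − 3.
F(4) = −1, F'(4) = 21, so t₁ = 4 − (−1)/21 = 85/21.

85/21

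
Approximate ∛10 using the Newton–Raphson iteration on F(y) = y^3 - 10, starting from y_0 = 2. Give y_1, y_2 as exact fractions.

y_1 = 13/6, y_2 = 3277/1521

F'(y) = 3y^2.
F(2) = -2, F'(2) = 12, so y_1 = 2 - (-2)/12 = 13/6.
F(13/6) = 37/216, F'(13/6) = 169/12, so y_2 = (13/6) - (37/216)/(169/12) = 3277/1521.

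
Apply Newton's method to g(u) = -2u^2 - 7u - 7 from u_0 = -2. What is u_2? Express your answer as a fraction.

g'(u) = -4u - 7.
g(-2) = -1, g'(-2) = 1, so u_1 = (-2) - (-1)/1 = -1.
g(-1) = -2, g'(-1) = -3, so u_2 = (-1) - (-2)/(-3) = -5/3.

-5/3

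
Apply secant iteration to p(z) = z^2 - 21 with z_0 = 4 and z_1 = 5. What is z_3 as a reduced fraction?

197/43

p(4) = -5, p(5) = 4. z_2 = 5 - 4·(5 - 4)/(4 - (-5)) = 41/9.
p(5) = 4, p(41/9) = -20/81. z_3 = (41/9) - (-20/81)·((41/9) - 5)/((-20/81) - 4) = 197/43.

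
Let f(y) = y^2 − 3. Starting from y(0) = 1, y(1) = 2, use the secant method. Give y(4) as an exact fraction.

97/56

f(1) = −2, f(2) = 1. y(2) = 2 − 1·(2 − 1)/(1 − (−2)) = 5/3.
f(2) = 1, f(5/3) = −2/9. y(3) = (5/3) − (−2/9)·((5/3) − 2)/((−2/9) − 1) = 19/11.
f(5/3) = −2/9, f(19/11) = −2/121. y(4) = (19/11) − (−2/121)·((19/11) − (5/3))/((−2/121) − (−2/9)) = 97/56.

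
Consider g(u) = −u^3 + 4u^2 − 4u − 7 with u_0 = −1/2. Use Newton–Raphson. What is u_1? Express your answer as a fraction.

g'(u) = −3u^2 + 8u − 4.
g(−1/2) = −31/8, g'(−1/2) = −35/4, so u_1 = (−1/2) − (−31/8)/(−35/4) = −33/35.

−33/35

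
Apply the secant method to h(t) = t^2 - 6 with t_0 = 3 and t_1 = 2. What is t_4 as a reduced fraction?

h(3) = 3, h(2) = -2. t_2 = 2 - (-2)·(2 - 3)/((-2) - 3) = 12/5.
h(2) = -2, h(12/5) = -6/25. t_3 = (12/5) - (-6/25)·((12/5) - 2)/((-6/25) - (-2)) = 27/11.
h(12/5) = -6/25, h(27/11) = 3/121. t_4 = (27/11) - (3/121)·((27/11) - (12/5))/((3/121) - (-6/25)) = 218/89.

218/89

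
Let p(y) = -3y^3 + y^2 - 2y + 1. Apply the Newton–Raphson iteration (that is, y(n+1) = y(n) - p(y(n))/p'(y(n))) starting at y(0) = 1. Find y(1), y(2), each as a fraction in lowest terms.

y(1) = 2/3, y(2) = 1/2

p'(y) = -9y^2 + 2y - 2.
p(1) = -3, p'(1) = -9, so y(1) = 1 - (-3)/(-9) = 2/3.
p(2/3) = -7/9, p'(2/3) = -14/3, so y(2) = (2/3) - (-7/9)/(-14/3) = 1/2.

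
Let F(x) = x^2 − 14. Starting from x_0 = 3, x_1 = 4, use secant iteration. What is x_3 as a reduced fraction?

101/27

F(3) = −5, F(4) = 2. x_2 = 4 − 2·(4 − 3)/(2 − (−5)) = 26/7.
F(4) = 2, F(26/7) = −10/49. x_3 = (26/7) − (−10/49)·((26/7) − 4)/((−10/49) − 2) = 101/27.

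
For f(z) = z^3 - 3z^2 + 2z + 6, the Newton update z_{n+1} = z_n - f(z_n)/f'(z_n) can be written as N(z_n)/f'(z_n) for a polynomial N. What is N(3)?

21

f'(z) = 3z^2 - 6z + 2.
N(z) = z·f'(z) - f(z) = z·(3z^2 - 6z + 2) - (z^3 - 3z^2 + 2z + 6) = 2z^3 - 3z^2 - 6.
N(3) = 21.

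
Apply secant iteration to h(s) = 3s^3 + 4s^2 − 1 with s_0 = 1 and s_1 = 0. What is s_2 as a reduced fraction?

h(1) = 6, h(0) = −1. s_2 = 0 − (−1)·(0 − 1)/((−1) − 6) = 1/7.

1/7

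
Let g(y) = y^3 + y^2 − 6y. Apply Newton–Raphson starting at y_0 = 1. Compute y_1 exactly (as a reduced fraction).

−3

g'(y) = 3y^2 + 2y − 6.
g(1) = −4, g'(1) = −1, so y_1 = 1 − (−4)/(−1) = −3.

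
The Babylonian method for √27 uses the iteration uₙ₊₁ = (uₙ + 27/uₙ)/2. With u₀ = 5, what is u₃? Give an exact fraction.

u₁ = (5 + 27/5)/2 = 26/5.
u₂ = (26/5 + 27/(26/5))/2 = 1351/260.
u₃ = (1351/260 + 27/(1351/260))/2 = 3650401/702520.

3650401/702520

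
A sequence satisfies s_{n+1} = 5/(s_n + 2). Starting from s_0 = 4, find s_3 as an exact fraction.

s_1 = 5/(4 + 2) = 5/6.
s_2 = 5/(5/6 + 2) = 30/17.
s_3 = 5/(30/17 + 2) = 85/64.

85/64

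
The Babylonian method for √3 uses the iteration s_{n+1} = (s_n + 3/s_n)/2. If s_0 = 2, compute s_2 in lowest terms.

s_1 = (2 + 3/2)/2 = 7/4.
s_2 = (7/4 + 3/(7/4))/2 = 97/56.

97/56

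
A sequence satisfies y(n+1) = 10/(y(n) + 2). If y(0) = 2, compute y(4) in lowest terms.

190/83

y(1) = 10/(2 + 2) = 5/2.
y(2) = 10/(5/2 + 2) = 20/9.
y(3) = 10/(20/9 + 2) = 45/19.
y(4) = 10/(45/19 + 2) = 190/83.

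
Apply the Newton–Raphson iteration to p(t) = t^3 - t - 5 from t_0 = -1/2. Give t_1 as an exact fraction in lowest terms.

p'(t) = 3t^2 - 1.
p(-1/2) = -37/8, p'(-1/2) = -1/4, so t_1 = (-1/2) - (-37/8)/(-1/4) = -19.

-19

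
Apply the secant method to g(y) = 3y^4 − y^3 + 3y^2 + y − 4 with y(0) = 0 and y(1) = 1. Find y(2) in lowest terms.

g(0) = −4, g(1) = 2. y(2) = 1 − 2·(1 − 0)/(2 − (−4)) = 2/3.

2/3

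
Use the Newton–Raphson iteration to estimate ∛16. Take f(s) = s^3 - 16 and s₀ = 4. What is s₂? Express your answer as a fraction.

70/27

f'(s) = 3s^2.
f(4) = 48, f'(4) = 48, so s₁ = 4 - 48/48 = 3.
f(3) = 11, f'(3) = 27, so s₂ = 3 - 11/27 = 70/27.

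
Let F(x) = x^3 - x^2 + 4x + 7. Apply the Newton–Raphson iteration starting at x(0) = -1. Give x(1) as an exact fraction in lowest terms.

F'(x) = 3x^2 - 2x + 4.
F(-1) = 1, F'(-1) = 9, so x(1) = (-1) - 1/9 = -10/9.

-10/9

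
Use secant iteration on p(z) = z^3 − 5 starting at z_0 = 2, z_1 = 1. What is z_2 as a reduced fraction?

p(2) = 3, p(1) = −4. z_2 = 1 − (−4)·(1 − 2)/((−4) − 3) = 11/7.

11/7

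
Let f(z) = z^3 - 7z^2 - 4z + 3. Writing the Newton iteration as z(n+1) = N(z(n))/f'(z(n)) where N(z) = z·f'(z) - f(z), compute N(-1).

f'(z) = 3z^2 - 14z - 4.
N(z) = z·f'(z) - f(z) = z·(3z^2 - 14z - 4) - (z^3 - 7z^2 - 4z + 3) = 2z^3 - 7z^2 - 3.
N(-1) = -12.

-12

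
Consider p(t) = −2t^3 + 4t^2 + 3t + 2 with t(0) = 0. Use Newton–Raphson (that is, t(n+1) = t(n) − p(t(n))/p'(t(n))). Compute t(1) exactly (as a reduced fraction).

−2/3

p'(t) = −6t^2 + 8t + 3.
p(0) = 2, p'(0) = 3, so t(1) = 0 − 2/3 = −2/3.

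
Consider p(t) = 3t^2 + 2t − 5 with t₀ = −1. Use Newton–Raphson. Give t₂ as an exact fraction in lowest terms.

−17/10

p'(t) = 6t + 2.
p(−1) = −4, p'(−1) = −4, so t₁ = (−1) − (−4)/(−4) = −2.
p(−2) = 3, p'(−2) = −10, so t₂ = (−2) − 3/(−10) = −17/10.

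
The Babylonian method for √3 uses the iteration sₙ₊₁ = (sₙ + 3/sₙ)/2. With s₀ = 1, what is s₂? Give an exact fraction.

7/4

s₁ = (1 + 3/1)/2 = 2.
s₂ = (2 + 3/2)/2 = 7/4.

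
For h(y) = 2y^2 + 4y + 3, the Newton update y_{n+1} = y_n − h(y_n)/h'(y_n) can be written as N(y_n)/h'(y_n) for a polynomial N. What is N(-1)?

h'(y) = 4y + 4.
N(y) = y·h'(y) − h(y) = y·(4y + 4) − (2y^2 + 4y + 3) = 2y^2 − 3.
N(-1) = −1.

−1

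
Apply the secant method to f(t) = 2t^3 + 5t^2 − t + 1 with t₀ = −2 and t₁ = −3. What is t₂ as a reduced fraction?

f(−2) = 7, f(−3) = −5. t₂ = (−3) − (−5)·((−3) − (−2))/((−5) − 7) = −31/12.

−31/12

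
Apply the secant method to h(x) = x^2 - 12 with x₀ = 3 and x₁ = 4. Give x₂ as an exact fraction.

24/7

h(3) = -3, h(4) = 4. x₂ = 4 - 4·(4 - 3)/(4 - (-3)) = 24/7.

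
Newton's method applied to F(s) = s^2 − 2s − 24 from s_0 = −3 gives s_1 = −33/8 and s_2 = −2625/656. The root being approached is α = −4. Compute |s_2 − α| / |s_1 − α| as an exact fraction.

s_1 − α = −33/8 − (−4) = −33/8 + 4 = −1/8, so |s_1 − α| = 1/8.
s_2 − α = −2625/656 − (−4) = −2625/656 + 4 = −1/656, so |s_2 − α| = 1/656.
Ratio = (1/656) / (1/8) = 1/82.

1/82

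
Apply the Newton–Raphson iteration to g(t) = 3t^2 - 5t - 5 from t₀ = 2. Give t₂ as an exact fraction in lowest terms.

1112/469

g'(t) = 6t - 5.
g(2) = -3, g'(2) = 7, so t₁ = 2 - (-3)/7 = 17/7.
g(17/7) = 27/49, g'(17/7) = 67/7, so t₂ = (17/7) - (27/49)/(67/7) = 1112/469.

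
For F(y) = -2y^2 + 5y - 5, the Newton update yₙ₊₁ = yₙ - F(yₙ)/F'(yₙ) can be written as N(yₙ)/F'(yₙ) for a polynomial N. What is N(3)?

-13

F'(y) = -4y + 5.
N(y) = y·F'(y) - F(y) = y·(-4y + 5) - (-2y^2 + 5y - 5) = -2y^2 + 5.
N(3) = -13.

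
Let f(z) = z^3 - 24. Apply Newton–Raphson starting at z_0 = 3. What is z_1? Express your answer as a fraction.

f'(z) = 3z^2.
f(3) = 3, f'(3) = 27, so z_1 = 3 - 3/27 = 26/9.

26/9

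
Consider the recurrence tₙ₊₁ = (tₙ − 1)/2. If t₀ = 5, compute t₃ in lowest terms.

−1/4

t₁ = (5 − 1)/2 = 2.
t₂ = (2 − 1)/2 = 1/2.
t₃ = ((1/2) − 1)/2 = −1/4.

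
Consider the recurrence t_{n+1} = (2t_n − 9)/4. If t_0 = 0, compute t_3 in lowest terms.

t_1 = (2·0 − 9)/4 = −9/4.
t_2 = (2·(−9/4) − 9)/4 = −27/8.
t_3 = (2·(−27/8) − 9)/4 = −63/16.

−63/16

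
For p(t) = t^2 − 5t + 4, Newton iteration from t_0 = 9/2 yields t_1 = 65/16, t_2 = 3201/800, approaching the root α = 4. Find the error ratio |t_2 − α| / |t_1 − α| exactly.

t_1 − α = 65/16 − 4 = 1/16, so |t_1 − α| = 1/16.
t_2 − α = 3201/800 − 4 = 1/800, so |t_2 − α| = 1/800.
Ratio = (1/800) / (1/16) = 1/50.

1/50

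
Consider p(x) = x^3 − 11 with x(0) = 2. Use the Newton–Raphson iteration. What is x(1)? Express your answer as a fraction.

9/4

p'(x) = 3x^2.
p(2) = −3, p'(2) = 12, so x(1) = 2 − (−3)/12 = 9/4.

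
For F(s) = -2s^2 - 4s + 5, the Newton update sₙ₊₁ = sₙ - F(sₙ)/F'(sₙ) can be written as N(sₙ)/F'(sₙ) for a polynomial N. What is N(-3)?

F'(s) = -4s - 4.
N(s) = s·F'(s) - F(s) = s·(-4s - 4) - (-2s^2 - 4s + 5) = -2s^2 - 5.
N(-3) = -23.

-23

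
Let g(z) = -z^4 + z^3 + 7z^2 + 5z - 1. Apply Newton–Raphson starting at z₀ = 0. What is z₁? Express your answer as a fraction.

1/5

g'(z) = -4z^3 + 3z^2 + 14z + 5.
g(0) = -1, g'(0) = 5, so z₁ = 0 - (-1)/5 = 1/5.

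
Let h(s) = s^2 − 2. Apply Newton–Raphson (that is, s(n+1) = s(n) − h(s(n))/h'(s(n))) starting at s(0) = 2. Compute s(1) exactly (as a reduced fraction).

3/2

h'(s) = 2s.
h(2) = 2, h'(2) = 4, so s(1) = 2 − 2/4 = 3/2.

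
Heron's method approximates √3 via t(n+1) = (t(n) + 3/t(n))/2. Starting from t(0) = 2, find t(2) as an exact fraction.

97/56

t(1) = (2 + 3/2)/2 = 7/4.
t(2) = (7/4 + 3/(7/4))/2 = 97/56.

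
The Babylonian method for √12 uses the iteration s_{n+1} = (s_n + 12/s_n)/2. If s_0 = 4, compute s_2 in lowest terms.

s_1 = (4 + 12/4)/2 = 7/2.
s_2 = (7/2 + 12/(7/2))/2 = 97/28.

97/28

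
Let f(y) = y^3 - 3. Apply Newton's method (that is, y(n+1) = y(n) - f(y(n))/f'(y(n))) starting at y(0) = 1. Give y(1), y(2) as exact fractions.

f'(y) = 3y^2.
f(1) = -2, f'(1) = 3, so y(1) = 1 - (-2)/3 = 5/3.
f(5/3) = 44/27, f'(5/3) = 25/3, so y(2) = (5/3) - (44/27)/(25/3) = 331/225.

y(1) = 5/3, y(2) = 331/225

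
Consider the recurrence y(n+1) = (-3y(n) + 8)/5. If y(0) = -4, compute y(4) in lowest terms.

y(1) = (-3·(-4) + 8)/5 = 4.
y(2) = (-3·4 + 8)/5 = -4/5.
y(3) = (-3·(-4/5) + 8)/5 = 52/25.
y(4) = (-3·(52/25) + 8)/5 = 44/125.

44/125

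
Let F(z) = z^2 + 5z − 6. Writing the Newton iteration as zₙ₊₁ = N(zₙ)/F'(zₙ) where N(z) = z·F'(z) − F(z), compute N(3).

15

F'(z) = 2z + 5.
N(z) = z·F'(z) − F(z) = z·(2z + 5) − (z^2 + 5z − 6) = z^2 + 6.
N(3) = 15.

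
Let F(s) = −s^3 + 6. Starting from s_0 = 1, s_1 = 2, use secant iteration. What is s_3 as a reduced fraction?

459/254

F(1) = 5, F(2) = −2. s_2 = 2 − (−2)·(2 − 1)/((−2) − 5) = 12/7.
F(2) = −2, F(12/7) = 330/343. s_3 = (12/7) − (330/343)·((12/7) − 2)/((330/343) − (−2)) = 459/254.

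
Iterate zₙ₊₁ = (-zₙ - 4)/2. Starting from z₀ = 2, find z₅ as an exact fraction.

z₁ = (-2 - 4)/2 = -3.
z₂ = (-(-3) - 4)/2 = -1/2.
z₃ = (-(-1/2) - 4)/2 = -7/4.
z₄ = (-(-7/4) - 4)/2 = -9/8.
z₅ = (-(-9/8) - 4)/2 = -23/16.

-23/16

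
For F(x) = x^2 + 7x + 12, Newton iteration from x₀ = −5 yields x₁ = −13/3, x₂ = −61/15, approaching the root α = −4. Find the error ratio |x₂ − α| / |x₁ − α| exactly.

1/5

x₁ − α = −13/3 − (−4) = −13/3 + 4 = −1/3, so |x₁ − α| = 1/3.
x₂ − α = −61/15 − (−4) = −61/15 + 4 = −1/15, so |x₂ − α| = 1/15.
Ratio = (1/15) / (1/3) = 1/5.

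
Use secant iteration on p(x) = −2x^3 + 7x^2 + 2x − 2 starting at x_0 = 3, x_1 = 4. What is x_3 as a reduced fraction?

p(3) = 13, p(4) = −10. x_2 = 4 − (−10)·(4 − 3)/((−10) − 13) = 82/23.
p(4) = −10, p(82/23) = 42250/12167. x_3 = (82/23) − (42250/12167)·((82/23) − 4)/((42250/12167) − (−10)) = 30139/8196.

30139/8196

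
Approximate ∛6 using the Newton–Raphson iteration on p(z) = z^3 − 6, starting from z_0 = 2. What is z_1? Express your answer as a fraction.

11/6

p'(z) = 3z^2.
p(2) = 2, p'(2) = 12, so z_1 = 2 − 2/12 = 11/6.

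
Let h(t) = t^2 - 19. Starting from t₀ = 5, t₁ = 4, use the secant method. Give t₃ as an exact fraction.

109/25

h(5) = 6, h(4) = -3. t₂ = 4 - (-3)·(4 - 5)/((-3) - 6) = 13/3.
h(4) = -3, h(13/3) = -2/9. t₃ = (13/3) - (-2/9)·((13/3) - 4)/((-2/9) - (-3)) = 109/25.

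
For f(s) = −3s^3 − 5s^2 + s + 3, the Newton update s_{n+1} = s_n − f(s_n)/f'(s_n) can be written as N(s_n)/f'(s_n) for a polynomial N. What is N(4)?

f'(s) = −9s^2 − 10s + 1.
N(s) = s·f'(s) − f(s) = s·(−9s^2 − 10s + 1) − (−3s^3 − 5s^2 + s + 3) = −6s^3 − 5s^2 − 3.
N(4) = −467.

−467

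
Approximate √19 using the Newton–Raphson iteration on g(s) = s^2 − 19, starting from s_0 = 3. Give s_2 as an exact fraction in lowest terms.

367/84

g'(s) = 2s.
g(3) = −10, g'(3) = 6, so s_1 = 3 − (−10)/6 = 14/3.
g(14/3) = 25/9, g'(14/3) = 28/3, so s_2 = (14/3) − (25/9)/(28/3) = 367/84.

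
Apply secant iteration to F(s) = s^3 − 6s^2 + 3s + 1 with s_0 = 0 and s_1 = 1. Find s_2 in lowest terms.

F(0) = 1, F(1) = −1. s_2 = 1 − (−1)·(1 − 0)/((−1) − 1) = 1/2.

1/2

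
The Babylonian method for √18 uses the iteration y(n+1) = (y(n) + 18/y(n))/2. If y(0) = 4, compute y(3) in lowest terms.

y(1) = (4 + 18/4)/2 = 17/4.
y(2) = (17/4 + 18/(17/4))/2 = 577/136.
y(3) = (577/136 + 18/(577/136))/2 = 665857/156944.

665857/156944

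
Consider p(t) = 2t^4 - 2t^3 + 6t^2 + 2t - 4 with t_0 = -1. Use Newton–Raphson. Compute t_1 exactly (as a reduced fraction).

p'(t) = 8t^3 - 6t^2 + 12t + 2.
p(-1) = 4, p'(-1) = -24, so t_1 = (-1) - 4/(-24) = -5/6.

-5/6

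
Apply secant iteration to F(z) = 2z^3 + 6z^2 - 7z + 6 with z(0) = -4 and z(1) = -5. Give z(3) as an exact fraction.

-927606/229429

F(-4) = 2, F(-5) = -59. z(2) = (-5) - (-59)·((-5) - (-4))/((-59) - 2) = -246/61.
F(-5) = -59, F(-246/61) = 144432/226981. z(3) = (-246/61) - (144432/226981)·((-246/61) - (-5))/((144432/226981) - (-59)) = -927606/229429.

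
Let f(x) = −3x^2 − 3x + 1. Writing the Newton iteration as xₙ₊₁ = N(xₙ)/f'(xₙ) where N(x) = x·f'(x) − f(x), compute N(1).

−4

f'(x) = −6x − 3.
N(x) = x·f'(x) − f(x) = x·(−6x − 3) − (−3x^2 − 3x + 1) = −3x^2 − 1.
N(1) = −4.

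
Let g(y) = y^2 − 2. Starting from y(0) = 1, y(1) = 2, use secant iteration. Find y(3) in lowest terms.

7/5

g(1) = −1, g(2) = 2. y(2) = 2 − 2·(2 − 1)/(2 − (−1)) = 4/3.
g(2) = 2, g(4/3) = −2/9. y(3) = (4/3) − (−2/9)·((4/3) − 2)/((−2/9) − 2) = 7/5.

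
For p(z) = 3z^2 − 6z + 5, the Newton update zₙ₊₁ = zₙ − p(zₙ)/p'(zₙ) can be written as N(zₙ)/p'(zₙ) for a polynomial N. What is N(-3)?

p'(z) = 6z − 6.
N(z) = z·p'(z) − p(z) = z·(6z − 6) − (3z^2 − 6z + 5) = 3z^2 − 5.
N(-3) = 22.

22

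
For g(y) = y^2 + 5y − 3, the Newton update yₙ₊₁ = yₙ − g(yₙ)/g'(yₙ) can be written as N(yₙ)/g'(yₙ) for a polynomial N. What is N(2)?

7

g'(y) = 2y + 5.
N(y) = y·g'(y) − g(y) = y·(2y + 5) − (y^2 + 5y − 3) = y^2 + 3.
N(2) = 7.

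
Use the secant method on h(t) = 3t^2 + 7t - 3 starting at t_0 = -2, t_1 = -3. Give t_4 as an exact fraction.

-3063/1133

h(-2) = -5, h(-3) = 3. t_2 = (-3) - 3·((-3) - (-2))/(3 - (-5)) = -21/8.
h(-3) = 3, h(-21/8) = -45/64. t_3 = (-21/8) - (-45/64)·((-21/8) - (-3))/((-45/64) - 3) = -213/79.
h(-21/8) = -45/64, h(-213/79) = -405/6241. t_4 = (-213/79) - (-405/6241)·((-213/79) - (-21/8))/((-405/6241) - (-45/64)) = -3063/1133.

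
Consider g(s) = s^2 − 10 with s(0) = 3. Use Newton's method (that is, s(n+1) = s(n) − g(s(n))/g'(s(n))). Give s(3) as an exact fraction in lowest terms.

1039681/328776

g'(s) = 2s.
g(3) = −1, g'(3) = 6, so s(1) = 3 − (−1)/6 = 19/6.
g(19/6) = 1/36, g'(19/6) = 19/3, so s(2) = (19/6) − (1/36)/(19/3) = 721/228.
g(721/228) = 1/51984, g'(721/228) = 721/114, so s(3) = (721/228) − (1/51984)/(721/114) = 1039681/328776.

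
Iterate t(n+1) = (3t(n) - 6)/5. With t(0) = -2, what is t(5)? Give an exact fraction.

t(1) = (3·(-2) - 6)/5 = -12/5.
t(2) = (3·(-12/5) - 6)/5 = -66/25.
t(3) = (3·(-66/25) - 6)/5 = -348/125.
t(4) = (3·(-348/125) - 6)/5 = -1794/625.
t(5) = (3·(-1794/625) - 6)/5 = -9132/3125.

-9132/3125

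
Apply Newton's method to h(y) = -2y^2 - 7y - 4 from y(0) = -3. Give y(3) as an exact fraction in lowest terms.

-126428/45465

h'(y) = -4y - 7.
h(-3) = -1, h'(-3) = 5, so y(1) = (-3) - (-1)/5 = -14/5.
h(-14/5) = -2/25, h'(-14/5) = 21/5, so y(2) = (-14/5) - (-2/25)/(21/5) = -292/105.
h(-292/105) = -8/11025, h'(-292/105) = 433/105, so y(3) = (-292/105) - (-8/11025)/(433/105) = -126428/45465.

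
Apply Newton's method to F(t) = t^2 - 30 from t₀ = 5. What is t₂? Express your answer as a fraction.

241/44

F'(t) = 2t.
F(5) = -5, F'(5) = 10, so t₁ = 5 - (-5)/10 = 11/2.
F(11/2) = 1/4, F'(11/2) = 11, so t₂ = (11/2) - (1/4)/11 = 241/44.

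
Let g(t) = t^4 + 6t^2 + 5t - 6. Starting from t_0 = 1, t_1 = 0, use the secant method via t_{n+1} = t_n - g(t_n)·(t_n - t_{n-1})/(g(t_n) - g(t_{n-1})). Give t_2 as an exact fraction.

1/2

g(1) = 6, g(0) = -6. t_2 = 0 - (-6)·(0 - 1)/((-6) - 6) = 1/2.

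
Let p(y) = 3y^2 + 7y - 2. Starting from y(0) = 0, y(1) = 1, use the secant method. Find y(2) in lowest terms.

1/5

p(0) = -2, p(1) = 8. y(2) = 1 - 8·(1 - 0)/(8 - (-2)) = 1/5.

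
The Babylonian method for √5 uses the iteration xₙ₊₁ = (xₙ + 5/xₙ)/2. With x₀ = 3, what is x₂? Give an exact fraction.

x₁ = (3 + 5/3)/2 = 7/3.
x₂ = (7/3 + 5/(7/3))/2 = 47/21.

47/21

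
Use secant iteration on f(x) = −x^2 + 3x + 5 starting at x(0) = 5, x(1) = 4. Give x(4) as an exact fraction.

4180/997

f(5) = −5, f(4) = 1. x(2) = 4 − 1·(4 − 5)/(1 − (−5)) = 25/6.
f(4) = 1, f(25/6) = 5/36. x(3) = (25/6) − (5/36)·((25/6) − 4)/((5/36) − 1) = 130/31.
f(25/6) = 5/36, f(130/31) = −5/961. x(4) = (130/31) − (−5/961)·((130/31) − (25/6))/((−5/961) − (5/36)) = 4180/997.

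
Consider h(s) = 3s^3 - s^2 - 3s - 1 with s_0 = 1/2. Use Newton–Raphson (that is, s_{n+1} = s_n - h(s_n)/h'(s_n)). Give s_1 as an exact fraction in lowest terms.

-6/7

h'(s) = 9s^2 - 2s - 3.
h(1/2) = -19/8, h'(1/2) = -7/4, so s_1 = (1/2) - (-19/8)/(-7/4) = -6/7.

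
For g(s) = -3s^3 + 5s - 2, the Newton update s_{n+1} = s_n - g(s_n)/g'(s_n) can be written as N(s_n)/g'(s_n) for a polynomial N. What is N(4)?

g'(s) = -9s^2 + 5.
N(s) = s·g'(s) - g(s) = s·(-9s^2 + 5) - (-3s^3 + 5s - 2) = -6s^3 + 2.
N(4) = -382.

-382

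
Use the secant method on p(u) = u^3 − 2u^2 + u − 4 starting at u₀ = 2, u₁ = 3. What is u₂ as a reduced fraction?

p(2) = −2, p(3) = 8. u₂ = 3 − 8·(3 − 2)/(8 − (−2)) = 11/5.

11/5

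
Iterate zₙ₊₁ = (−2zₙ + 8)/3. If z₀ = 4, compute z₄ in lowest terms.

z₁ = (−2·4 + 8)/3 = 0.
z₂ = (−2·0 + 8)/3 = 8/3.
z₃ = (−2·(8/3) + 8)/3 = 8/9.
z₄ = (−2·(8/9) + 8)/3 = 56/27.

56/27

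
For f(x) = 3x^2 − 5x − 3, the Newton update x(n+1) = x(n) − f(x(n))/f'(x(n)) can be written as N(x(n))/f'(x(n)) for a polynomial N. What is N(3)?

30

f'(x) = 6x − 5.
N(x) = x·f'(x) − f(x) = x·(6x − 5) − (3x^2 − 5x − 3) = 3x^2 + 3.
N(3) = 30.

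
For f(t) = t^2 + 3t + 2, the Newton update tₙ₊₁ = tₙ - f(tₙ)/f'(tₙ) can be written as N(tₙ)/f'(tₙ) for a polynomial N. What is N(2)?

f'(t) = 2t + 3.
N(t) = t·f'(t) - f(t) = t·(2t + 3) - (t^2 + 3t + 2) = t^2 - 2.
N(2) = 2.

2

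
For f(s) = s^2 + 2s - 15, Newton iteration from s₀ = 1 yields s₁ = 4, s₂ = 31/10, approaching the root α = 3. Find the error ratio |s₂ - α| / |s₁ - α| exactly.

1/10

s₁ - α = 4 - 3 = 1, so |s₁ - α| = 1.
s₂ - α = 31/10 - 3 = 1/10, so |s₂ - α| = 1/10.
Ratio = (1/10) / 1 = 1/10.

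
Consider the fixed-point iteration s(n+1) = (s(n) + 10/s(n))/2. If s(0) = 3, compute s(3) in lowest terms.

s(1) = (3 + 10/3)/2 = 19/6.
s(2) = (19/6 + 10/(19/6))/2 = 721/228.
s(3) = (721/228 + 10/(721/228))/2 = 1039681/328776.

1039681/328776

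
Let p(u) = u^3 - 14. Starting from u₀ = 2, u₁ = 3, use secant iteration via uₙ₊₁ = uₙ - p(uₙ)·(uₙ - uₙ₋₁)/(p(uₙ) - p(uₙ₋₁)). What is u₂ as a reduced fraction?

44/19

p(2) = -6, p(3) = 13. u₂ = 3 - 13·(3 - 2)/(13 - (-6)) = 44/19.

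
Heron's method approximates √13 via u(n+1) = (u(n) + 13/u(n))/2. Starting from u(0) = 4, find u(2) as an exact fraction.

1673/464

u(1) = (4 + 13/4)/2 = 29/8.
u(2) = (29/8 + 13/(29/8))/2 = 1673/464.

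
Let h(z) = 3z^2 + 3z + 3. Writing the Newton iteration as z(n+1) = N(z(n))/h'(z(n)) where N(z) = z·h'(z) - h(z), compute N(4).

45

h'(z) = 6z + 3.
N(z) = z·h'(z) - h(z) = z·(6z + 3) - (3z^2 + 3z + 3) = 3z^2 - 3.
N(4) = 45.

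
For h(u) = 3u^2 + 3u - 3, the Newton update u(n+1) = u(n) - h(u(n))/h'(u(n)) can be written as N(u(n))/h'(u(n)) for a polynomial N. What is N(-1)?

6

h'(u) = 6u + 3.
N(u) = u·h'(u) - h(u) = u·(6u + 3) - (3u^2 + 3u - 3) = 3u^2 + 3.
N(-1) = 6.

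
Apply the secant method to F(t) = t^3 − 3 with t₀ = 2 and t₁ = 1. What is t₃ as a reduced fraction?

291/193

F(2) = 5, F(1) = −2. t₂ = 1 − (−2)·(1 − 2)/((−2) − 5) = 9/7.
F(1) = −2, F(9/7) = −300/343. t₃ = (9/7) − (−300/343)·((9/7) − 1)/((−300/343) − (−2)) = 291/193.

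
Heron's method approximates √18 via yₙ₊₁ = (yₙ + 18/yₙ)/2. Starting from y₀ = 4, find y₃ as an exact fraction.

665857/156944

y₁ = (4 + 18/4)/2 = 17/4.
y₂ = (17/4 + 18/(17/4))/2 = 577/136.
y₃ = (577/136 + 18/(577/136))/2 = 665857/156944.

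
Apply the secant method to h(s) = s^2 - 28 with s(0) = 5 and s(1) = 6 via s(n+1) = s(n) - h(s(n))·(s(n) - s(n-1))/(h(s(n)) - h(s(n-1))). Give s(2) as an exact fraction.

h(5) = -3, h(6) = 8. s(2) = 6 - 8·(6 - 5)/(8 - (-3)) = 58/11.

58/11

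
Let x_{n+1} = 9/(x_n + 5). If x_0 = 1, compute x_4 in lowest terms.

x_1 = 9/(1 + 5) = 3/2.
x_2 = 9/(3/2 + 5) = 18/13.
x_3 = 9/(18/13 + 5) = 117/83.
x_4 = 9/(117/83 + 5) = 747/532.

747/532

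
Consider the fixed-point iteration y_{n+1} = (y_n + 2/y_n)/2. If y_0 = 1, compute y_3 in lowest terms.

y_1 = (1 + 2/1)/2 = 3/2.
y_2 = (3/2 + 2/(3/2))/2 = 17/12.
y_3 = (17/12 + 2/(17/12))/2 = 577/408.

577/408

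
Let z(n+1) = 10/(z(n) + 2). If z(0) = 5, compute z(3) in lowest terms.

120/59

z(1) = 10/(5 + 2) = 10/7.
z(2) = 10/(10/7 + 2) = 35/12.
z(3) = 10/(35/12 + 2) = 120/59.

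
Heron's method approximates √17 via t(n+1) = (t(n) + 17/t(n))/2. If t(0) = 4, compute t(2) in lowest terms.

2177/528

t(1) = (4 + 17/4)/2 = 33/8.
t(2) = (33/8 + 17/(33/8))/2 = 2177/528.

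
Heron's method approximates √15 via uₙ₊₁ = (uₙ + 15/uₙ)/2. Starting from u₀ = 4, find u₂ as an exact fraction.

u₁ = (4 + 15/4)/2 = 31/8.
u₂ = (31/8 + 15/(31/8))/2 = 1921/496.

1921/496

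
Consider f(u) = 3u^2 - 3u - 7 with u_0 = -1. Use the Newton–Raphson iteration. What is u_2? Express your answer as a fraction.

-289/261

f'(u) = 6u - 3.
f(-1) = -1, f'(-1) = -9, so u_1 = (-1) - (-1)/(-9) = -10/9.
f(-10/9) = 1/27, f'(-10/9) = -29/3, so u_2 = (-10/9) - (1/27)/(-29/3) = -289/261.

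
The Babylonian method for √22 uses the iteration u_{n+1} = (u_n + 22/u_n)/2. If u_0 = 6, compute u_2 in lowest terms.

u_1 = (6 + 22/6)/2 = 29/6.
u_2 = (29/6 + 22/(29/6))/2 = 1633/348.

1633/348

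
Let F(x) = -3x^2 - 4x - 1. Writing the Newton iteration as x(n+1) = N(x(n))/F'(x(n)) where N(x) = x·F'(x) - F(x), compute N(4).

F'(x) = -6x - 4.
N(x) = x·F'(x) - F(x) = x·(-6x - 4) - (-3x^2 - 4x - 1) = -3x^2 + 1.
N(4) = -47.

-47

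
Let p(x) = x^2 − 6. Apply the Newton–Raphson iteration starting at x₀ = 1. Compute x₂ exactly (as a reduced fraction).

73/28

p'(x) = 2x.
p(1) = −5, p'(1) = 2, so x₁ = 1 − (−5)/2 = 7/2.
p(7/2) = 25/4, p'(7/2) = 7, so x₂ = (7/2) − (25/4)/7 = 73/28.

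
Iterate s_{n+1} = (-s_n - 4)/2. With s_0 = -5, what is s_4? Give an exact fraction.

s_1 = (-(-5) - 4)/2 = 1/2.
s_2 = (-(1/2) - 4)/2 = -9/4.
s_3 = (-(-9/4) - 4)/2 = -7/8.
s_4 = (-(-7/8) - 4)/2 = -25/16.

-25/16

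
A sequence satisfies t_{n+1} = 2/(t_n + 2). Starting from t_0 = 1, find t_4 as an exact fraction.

11/15

t_1 = 2/(1 + 2) = 2/3.
t_2 = 2/(2/3 + 2) = 3/4.
t_3 = 2/(3/4 + 2) = 8/11.
t_4 = 2/(8/11 + 2) = 11/15.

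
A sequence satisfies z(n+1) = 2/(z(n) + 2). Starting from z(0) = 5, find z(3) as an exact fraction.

16/23

z(1) = 2/(5 + 2) = 2/7.
z(2) = 2/(2/7 + 2) = 7/8.
z(3) = 2/(7/8 + 2) = 16/23.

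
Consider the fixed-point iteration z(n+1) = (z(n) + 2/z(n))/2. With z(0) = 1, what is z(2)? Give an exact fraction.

z(1) = (1 + 2/1)/2 = 3/2.
z(2) = (3/2 + 2/(3/2))/2 = 17/12.

17/12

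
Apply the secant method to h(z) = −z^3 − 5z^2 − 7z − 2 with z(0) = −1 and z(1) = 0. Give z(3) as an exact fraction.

h(−1) = 1, h(0) = −2. z(2) = 0 − (−2)·(0 − (−1))/((−2) − 1) = −2/3.
h(0) = −2, h(−2/3) = 20/27. z(3) = (−2/3) − (20/27)·((−2/3) − 0)/((20/27) − (−2)) = −18/37.

−18/37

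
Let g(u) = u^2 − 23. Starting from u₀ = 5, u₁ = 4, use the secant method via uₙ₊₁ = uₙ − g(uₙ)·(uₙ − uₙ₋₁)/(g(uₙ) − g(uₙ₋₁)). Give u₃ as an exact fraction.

g(5) = 2, g(4) = −7. u₂ = 4 − (−7)·(4 − 5)/((−7) − 2) = 43/9.
g(4) = −7, g(43/9) = −14/81. u₃ = (43/9) − (−14/81)·((43/9) − 4)/((−14/81) − (−7)) = 379/79.

379/79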